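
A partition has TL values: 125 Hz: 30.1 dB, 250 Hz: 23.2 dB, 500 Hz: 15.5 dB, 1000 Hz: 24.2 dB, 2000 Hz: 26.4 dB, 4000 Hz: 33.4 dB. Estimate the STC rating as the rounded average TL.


Given TL values at each frequency:
  125 Hz: 30.1 dB
  250 Hz: 23.2 dB
  500 Hz: 15.5 dB
  1000 Hz: 24.2 dB
  2000 Hz: 26.4 dB
  4000 Hz: 33.4 dB
Formula: STC ~ round(average of TL values)
Sum = 30.1 + 23.2 + 15.5 + 24.2 + 26.4 + 33.4 = 152.8
Average = 152.8 / 6 = 25.47
Rounded: 25

25


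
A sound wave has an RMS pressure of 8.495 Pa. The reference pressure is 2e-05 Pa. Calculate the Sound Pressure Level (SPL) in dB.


Given values:
  p = 8.495 Pa
  p_ref = 2e-05 Pa
Formula: SPL = 20 * log10(p / p_ref)
Compute ratio: p / p_ref = 8.495 / 2e-05 = 424750
Compute log10: log10(424750) = 5.628133
Multiply: SPL = 20 * 5.628133 = 112.56

112.56 dB


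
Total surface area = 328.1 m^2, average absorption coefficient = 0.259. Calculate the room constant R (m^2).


Given values:
  S = 328.1 m^2, alpha = 0.259
Formula: R = S * alpha / (1 - alpha)
Numerator: 328.1 * 0.259 = 84.9779
Denominator: 1 - 0.259 = 0.741
R = 84.9779 / 0.741 = 114.68

114.68 m^2


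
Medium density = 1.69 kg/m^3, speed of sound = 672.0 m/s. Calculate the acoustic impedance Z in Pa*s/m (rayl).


Given values:
  rho = 1.69 kg/m^3
  c = 672.0 m/s
Formula: Z = rho * c
Z = 1.69 * 672.0
Z = 1135.68

1135.68 rayl


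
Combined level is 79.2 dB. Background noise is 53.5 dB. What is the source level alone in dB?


Given values:
  L_total = 79.2 dB, L_bg = 53.5 dB
Formula: L_source = 10 * log10(10^(L_total/10) - 10^(L_bg/10))
Convert to linear:
  10^(79.2/10) = 83176377.1103
  10^(53.5/10) = 223872.1139
Difference: 83176377.1103 - 223872.1139 = 82952504.9964
L_source = 10 * log10(82952504.9964) = 79.19

79.19 dB


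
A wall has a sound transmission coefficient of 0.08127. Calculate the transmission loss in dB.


Given values:
  tau = 0.08127
Formula: TL = 10 * log10(1 / tau)
Compute 1 / tau = 1 / 0.08127 = 12.3047
Compute log10(12.3047) = 1.090071
TL = 10 * 1.090071 = 10.9

10.9 dB


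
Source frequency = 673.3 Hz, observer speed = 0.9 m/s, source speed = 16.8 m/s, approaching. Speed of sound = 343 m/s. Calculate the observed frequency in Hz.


Given values:
  f_s = 673.3 Hz, v_o = 0.9 m/s, v_s = 16.8 m/s
  Direction: approaching
Formula: f_o = f_s * (c + v_o) / (c - v_s)
Numerator: c + v_o = 343 + 0.9 = 343.9
Denominator: c - v_s = 343 - 16.8 = 326.2
f_o = 673.3 * 343.9 / 326.2 = 709.83

709.83 Hz


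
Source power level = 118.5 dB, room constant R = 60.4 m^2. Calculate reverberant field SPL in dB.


Given values:
  Lw = 118.5 dB, R = 60.4 m^2
Formula: SPL = Lw + 10 * log10(4 / R)
Compute 4 / R = 4 / 60.4 = 0.066225
Compute 10 * log10(0.066225) = -11.7898
SPL = 118.5 + (-11.7898) = 106.71

106.71 dB


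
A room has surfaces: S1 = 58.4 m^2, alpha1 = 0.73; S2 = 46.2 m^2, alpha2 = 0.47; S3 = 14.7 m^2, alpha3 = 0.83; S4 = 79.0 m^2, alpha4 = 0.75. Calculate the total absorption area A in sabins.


Given surfaces:
  Surface 1: 58.4 * 0.73 = 42.632
  Surface 2: 46.2 * 0.47 = 21.714
  Surface 3: 14.7 * 0.83 = 12.201
  Surface 4: 79.0 * 0.75 = 59.25
Formula: A = sum(Si * alpha_i)
A = 42.632 + 21.714 + 12.201 + 59.25
A = 135.8

135.8 sabins


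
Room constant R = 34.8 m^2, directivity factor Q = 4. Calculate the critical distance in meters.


Given values:
  R = 34.8 m^2, Q = 4
Formula: d_c = 0.141 * sqrt(Q * R)
Compute Q * R = 4 * 34.8 = 139.2
Compute sqrt(139.2) = 11.7983
d_c = 0.141 * 11.7983 = 1.664

1.664 m


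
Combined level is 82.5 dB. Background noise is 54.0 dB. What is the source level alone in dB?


Given values:
  L_total = 82.5 dB, L_bg = 54.0 dB
Formula: L_source = 10 * log10(10^(L_total/10) - 10^(L_bg/10))
Convert to linear:
  10^(82.5/10) = 177827941.0039
  10^(54.0/10) = 251188.6432
Difference: 177827941.0039 - 251188.6432 = 177576752.3607
L_source = 10 * log10(177576752.3607) = 82.49

82.49 dB


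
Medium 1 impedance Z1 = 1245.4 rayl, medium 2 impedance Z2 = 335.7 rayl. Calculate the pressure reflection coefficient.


Given values:
  Z1 = 1245.4 rayl, Z2 = 335.7 rayl
Formula: R = (Z2 - Z1) / (Z2 + Z1)
Numerator: Z2 - Z1 = 335.7 - 1245.4 = -909.7
Denominator: Z2 + Z1 = 335.7 + 1245.4 = 1581.1
R = -909.7 / 1581.1 = -0.5754

-0.5754


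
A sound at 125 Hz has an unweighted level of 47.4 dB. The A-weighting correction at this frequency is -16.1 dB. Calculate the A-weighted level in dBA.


Given values:
  SPL = 47.4 dB
  A-weighting at 125 Hz = -16.1 dB
Formula: L_A = SPL + A_weight
L_A = 47.4 + (-16.1)
L_A = 31.3

31.3 dBA


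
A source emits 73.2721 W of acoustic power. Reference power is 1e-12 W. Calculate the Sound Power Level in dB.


Given values:
  W = 73.2721 W
  W_ref = 1e-12 W
Formula: SWL = 10 * log10(W / W_ref)
Compute ratio: W / W_ref = 73272100000000
Compute log10: log10(73272100000000) = 13.864939
Multiply: SWL = 10 * 13.864939 = 138.65

138.65 dB


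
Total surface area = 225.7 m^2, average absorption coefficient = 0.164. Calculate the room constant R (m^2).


Given values:
  S = 225.7 m^2, alpha = 0.164
Formula: R = S * alpha / (1 - alpha)
Numerator: 225.7 * 0.164 = 37.0148
Denominator: 1 - 0.164 = 0.836
R = 37.0148 / 0.836 = 44.28

44.28 m^2


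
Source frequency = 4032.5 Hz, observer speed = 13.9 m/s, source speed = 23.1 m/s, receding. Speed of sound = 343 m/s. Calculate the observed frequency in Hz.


Given values:
  f_s = 4032.5 Hz, v_o = 13.9 m/s, v_s = 23.1 m/s
  Direction: receding
Formula: f_o = f_s * (c - v_o) / (c + v_s)
Numerator: c - v_o = 343 - 13.9 = 329.1
Denominator: c + v_s = 343 + 23.1 = 366.1
f_o = 4032.5 * 329.1 / 366.1 = 3624.95

3624.95 Hz


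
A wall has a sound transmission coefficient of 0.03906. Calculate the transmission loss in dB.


Given values:
  tau = 0.03906
Formula: TL = 10 * log10(1 / tau)
Compute 1 / tau = 1 / 0.03906 = 25.6016
Compute log10(25.6016) = 1.408267
TL = 10 * 1.408267 = 14.08

14.08 dB


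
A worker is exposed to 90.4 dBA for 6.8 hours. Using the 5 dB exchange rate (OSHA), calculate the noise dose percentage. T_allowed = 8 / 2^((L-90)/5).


Given values:
  L = 90.4 dBA, T = 6.8 hours
Formula: T_allowed = 8 / 2^((L - 90) / 5)
Compute exponent: (90.4 - 90) / 5 = 0.08
Compute 2^(0.08) = 1.057018
T_allowed = 8 / 1.057018 = 7.568461 hours
Dose = (T / T_allowed) * 100
Dose = (6.8 / 7.568461) * 100 = 89.85

89.85 %


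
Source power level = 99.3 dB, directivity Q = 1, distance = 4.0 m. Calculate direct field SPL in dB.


Given values:
  Lw = 99.3 dB, Q = 1, r = 4.0 m
Formula: SPL = Lw + 10 * log10(Q / (4 * pi * r^2))
Compute 4 * pi * r^2 = 4 * pi * 4.0^2 = 201.0619
Compute Q / denom = 1 / 201.0619 = 0.00497359
Compute 10 * log10(0.00497359) = -23.0333
SPL = 99.3 + (-23.0333) = 76.27

76.27 dB


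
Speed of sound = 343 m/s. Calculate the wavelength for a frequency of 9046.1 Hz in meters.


Given values:
  c = 343 m/s, f = 9046.1 Hz
Formula: lambda = c / f
lambda = 343 / 9046.1
lambda = 0.0379

0.0379 m


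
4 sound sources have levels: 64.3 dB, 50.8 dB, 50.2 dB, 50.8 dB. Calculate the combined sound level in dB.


Formula: L_total = 10 * log10( sum(10^(Li/10)) )
  Source 1: 10^(64.3/10) = 2691534.8039
  Source 2: 10^(50.8/10) = 120226.4435
  Source 3: 10^(50.2/10) = 104712.8548
  Source 4: 10^(50.8/10) = 120226.4435
Sum of linear values = 3036700.5457
L_total = 10 * log10(3036700.5457) = 64.82

64.82 dB


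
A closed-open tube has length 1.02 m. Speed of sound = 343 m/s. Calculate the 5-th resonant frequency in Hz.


Given values:
  Tube type: closed-open, L = 1.02 m, c = 343 m/s, n = 5
Formula: f_n = (2n - 1) * c / (4 * L)
Compute 2n - 1 = 2*5 - 1 = 9
Compute 4 * L = 4 * 1.02 = 4.08
f = 9 * 343 / 4.08
f = 756.62

756.62 Hz


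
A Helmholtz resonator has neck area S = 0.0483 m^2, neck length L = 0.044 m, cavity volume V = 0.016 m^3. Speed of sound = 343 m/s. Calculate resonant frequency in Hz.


Given values:
  S = 0.0483 m^2, L = 0.044 m, V = 0.016 m^3, c = 343 m/s
Formula: f = (c / (2*pi)) * sqrt(S / (V * L))
Compute V * L = 0.016 * 0.044 = 0.000704
Compute S / (V * L) = 0.0483 / 0.000704 = 68.608
Compute sqrt(68.608) = 8.282995
Compute c / (2*pi) = 343 / 6.283185 = 54.590148
f = 54.590148 * 8.282995 = 452.17

452.17 Hz


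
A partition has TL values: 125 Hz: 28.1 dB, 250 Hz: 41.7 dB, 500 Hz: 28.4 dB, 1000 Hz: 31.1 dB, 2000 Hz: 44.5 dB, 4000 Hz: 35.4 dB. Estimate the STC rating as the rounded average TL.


Given TL values at each frequency:
  125 Hz: 28.1 dB
  250 Hz: 41.7 dB
  500 Hz: 28.4 dB
  1000 Hz: 31.1 dB
  2000 Hz: 44.5 dB
  4000 Hz: 35.4 dB
Formula: STC ~ round(average of TL values)
Sum = 28.1 + 41.7 + 28.4 + 31.1 + 44.5 + 35.4 = 209.2
Average = 209.2 / 6 = 34.87
Rounded: 35

35


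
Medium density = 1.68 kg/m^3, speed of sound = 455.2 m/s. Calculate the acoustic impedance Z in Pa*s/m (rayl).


Given values:
  rho = 1.68 kg/m^3
  c = 455.2 m/s
Formula: Z = rho * c
Z = 1.68 * 455.2
Z = 764.74

764.74 rayl


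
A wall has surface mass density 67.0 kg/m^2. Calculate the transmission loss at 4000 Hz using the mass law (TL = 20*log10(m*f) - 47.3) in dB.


Given values:
  m = 67.0 kg/m^2, f = 4000 Hz
Formula: TL = 20 * log10(m * f) - 47.3
Compute m * f = 67.0 * 4000 = 268000.0
Compute log10(268000.0) = 5.428135
Compute 20 * 5.428135 = 108.5627
TL = 108.5627 - 47.3 = 61.26

61.26 dB


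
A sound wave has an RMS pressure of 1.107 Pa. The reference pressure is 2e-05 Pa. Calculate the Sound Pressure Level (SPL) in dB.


Given values:
  p = 1.107 Pa
  p_ref = 2e-05 Pa
Formula: SPL = 20 * log10(p / p_ref)
Compute ratio: p / p_ref = 1.107 / 2e-05 = 55350
Compute log10: log10(55350) = 4.743118
Multiply: SPL = 20 * 4.743118 = 94.86

94.86 dB


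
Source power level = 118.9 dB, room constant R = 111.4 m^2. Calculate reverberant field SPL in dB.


Given values:
  Lw = 118.9 dB, R = 111.4 m^2
Formula: SPL = Lw + 10 * log10(4 / R)
Compute 4 / R = 4 / 111.4 = 0.035907
Compute 10 * log10(0.035907) = -14.4482
SPL = 118.9 + (-14.4482) = 104.45

104.45 dB


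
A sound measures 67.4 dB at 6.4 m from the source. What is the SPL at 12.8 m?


Given values:
  SPL1 = 67.4 dB, r1 = 6.4 m, r2 = 12.8 m
Formula: SPL2 = SPL1 - 20 * log10(r2 / r1)
Compute ratio: r2 / r1 = 12.8 / 6.4 = 2.0
Compute log10: log10(2.0) = 0.30103
Compute drop: 20 * 0.30103 = 6.0206
SPL2 = 67.4 - 6.0206 = 61.38

61.38 dB


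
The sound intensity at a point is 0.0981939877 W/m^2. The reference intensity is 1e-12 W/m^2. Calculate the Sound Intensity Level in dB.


Given values:
  I = 0.0981939877 W/m^2
  I_ref = 1e-12 W/m^2
Formula: SIL = 10 * log10(I / I_ref)
Compute ratio: I / I_ref = 98193987700
Compute log10: log10(98193987700) = 10.992085
Multiply: SIL = 10 * 10.992085 = 109.92

109.92 dB


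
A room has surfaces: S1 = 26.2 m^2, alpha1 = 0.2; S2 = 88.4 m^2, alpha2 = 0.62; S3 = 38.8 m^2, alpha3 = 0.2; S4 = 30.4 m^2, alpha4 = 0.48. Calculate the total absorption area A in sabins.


Given surfaces:
  Surface 1: 26.2 * 0.2 = 5.24
  Surface 2: 88.4 * 0.62 = 54.808
  Surface 3: 38.8 * 0.2 = 7.76
  Surface 4: 30.4 * 0.48 = 14.592
Formula: A = sum(Si * alpha_i)
A = 5.24 + 54.808 + 7.76 + 14.592
A = 82.4

82.4 sabins


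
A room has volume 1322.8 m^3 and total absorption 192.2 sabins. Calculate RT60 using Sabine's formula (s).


Given values:
  V = 1322.8 m^3
  A = 192.2 sabins
Formula: RT60 = 0.161 * V / A
Numerator: 0.161 * 1322.8 = 212.9708
RT60 = 212.9708 / 192.2 = 1.108

1.108 s


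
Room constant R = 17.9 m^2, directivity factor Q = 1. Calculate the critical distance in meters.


Given values:
  R = 17.9 m^2, Q = 1
Formula: d_c = 0.141 * sqrt(Q * R)
Compute Q * R = 1 * 17.9 = 17.9
Compute sqrt(17.9) = 4.2308
d_c = 0.141 * 4.2308 = 0.597

0.597 m


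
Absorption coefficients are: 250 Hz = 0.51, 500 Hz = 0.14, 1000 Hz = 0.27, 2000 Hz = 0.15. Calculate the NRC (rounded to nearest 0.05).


Given values:
  a_250 = 0.51, a_500 = 0.14
  a_1000 = 0.27, a_2000 = 0.15
Formula: NRC = (a250 + a500 + a1000 + a2000) / 4
Sum = 0.51 + 0.14 + 0.27 + 0.15 = 1.07
NRC = 1.07 / 4 = 0.2675
Rounded to nearest 0.05: 0.25

0.25


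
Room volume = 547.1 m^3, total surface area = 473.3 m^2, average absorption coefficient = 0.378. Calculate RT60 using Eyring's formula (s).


Given values:
  V = 547.1 m^3, S = 473.3 m^2, alpha = 0.378
Formula: RT60 = 0.161 * V / (-S * ln(1 - alpha))
Compute ln(1 - 0.378) = ln(0.622) = -0.474815
Denominator: -473.3 * -0.474815 = 224.7299
Numerator: 0.161 * 547.1 = 88.0831
RT60 = 88.0831 / 224.7299 = 0.392

0.392 s


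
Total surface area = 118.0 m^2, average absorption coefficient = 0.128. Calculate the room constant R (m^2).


Given values:
  S = 118.0 m^2, alpha = 0.128
Formula: R = S * alpha / (1 - alpha)
Numerator: 118.0 * 0.128 = 15.104
Denominator: 1 - 0.128 = 0.872
R = 15.104 / 0.872 = 17.32

17.32 m^2


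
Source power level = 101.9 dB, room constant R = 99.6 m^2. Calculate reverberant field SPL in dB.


Given values:
  Lw = 101.9 dB, R = 99.6 m^2
Formula: SPL = Lw + 10 * log10(4 / R)
Compute 4 / R = 4 / 99.6 = 0.040161
Compute 10 * log10(0.040161) = -13.962
SPL = 101.9 + (-13.962) = 87.94

87.94 dB


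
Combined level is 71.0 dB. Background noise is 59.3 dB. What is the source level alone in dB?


Given values:
  L_total = 71.0 dB, L_bg = 59.3 dB
Formula: L_source = 10 * log10(10^(L_total/10) - 10^(L_bg/10))
Convert to linear:
  10^(71.0/10) = 12589254.1179
  10^(59.3/10) = 851138.0382
Difference: 12589254.1179 - 851138.0382 = 11738116.0797
L_source = 10 * log10(11738116.0797) = 70.7

70.7 dB


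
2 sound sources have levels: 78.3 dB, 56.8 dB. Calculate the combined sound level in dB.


Formula: L_total = 10 * log10( sum(10^(Li/10)) )
  Source 1: 10^(78.3/10) = 67608297.5392
  Source 2: 10^(56.8/10) = 478630.0923
Sum of linear values = 68086927.6315
L_total = 10 * log10(68086927.6315) = 78.33

78.33 dB


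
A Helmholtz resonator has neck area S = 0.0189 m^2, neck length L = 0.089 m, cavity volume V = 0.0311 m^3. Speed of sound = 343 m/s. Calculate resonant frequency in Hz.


Given values:
  S = 0.0189 m^2, L = 0.089 m, V = 0.0311 m^3, c = 343 m/s
Formula: f = (c / (2*pi)) * sqrt(S / (V * L))
Compute V * L = 0.0311 * 0.089 = 0.0027679
Compute S / (V * L) = 0.0189 / 0.0027679 = 6.8283
Compute sqrt(6.8283) = 2.613102
Compute c / (2*pi) = 343 / 6.283185 = 54.590148
f = 54.590148 * 2.613102 = 142.65

142.65 Hz


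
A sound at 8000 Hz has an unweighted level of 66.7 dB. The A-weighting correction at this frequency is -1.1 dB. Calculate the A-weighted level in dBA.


Given values:
  SPL = 66.7 dB
  A-weighting at 8000 Hz = -1.1 dB
Formula: L_A = SPL + A_weight
L_A = 66.7 + (-1.1)
L_A = 65.6

65.6 dBA


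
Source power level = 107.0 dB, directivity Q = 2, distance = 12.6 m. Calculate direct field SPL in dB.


Given values:
  Lw = 107.0 dB, Q = 2, r = 12.6 m
Formula: SPL = Lw + 10 * log10(Q / (4 * pi * r^2))
Compute 4 * pi * r^2 = 4 * pi * 12.6^2 = 1995.037
Compute Q / denom = 2 / 1995.037 = 0.00100249
Compute 10 * log10(0.00100249) = -29.9892
SPL = 107.0 + (-29.9892) = 77.01

77.01 dB


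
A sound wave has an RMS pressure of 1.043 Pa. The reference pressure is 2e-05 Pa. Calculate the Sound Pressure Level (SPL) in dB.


Given values:
  p = 1.043 Pa
  p_ref = 2e-05 Pa
Formula: SPL = 20 * log10(p / p_ref)
Compute ratio: p / p_ref = 1.043 / 2e-05 = 52150
Compute log10: log10(52150) = 4.717254
Multiply: SPL = 20 * 4.717254 = 94.35

94.35 dB


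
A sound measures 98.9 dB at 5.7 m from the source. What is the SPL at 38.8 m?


Given values:
  SPL1 = 98.9 dB, r1 = 5.7 m, r2 = 38.8 m
Formula: SPL2 = SPL1 - 20 * log10(r2 / r1)
Compute ratio: r2 / r1 = 38.8 / 5.7 = 6.807
Compute log10: log10(6.807) = 0.832956
Compute drop: 20 * 0.832956 = 16.6591
SPL2 = 98.9 - 16.6591 = 82.24

82.24 dB


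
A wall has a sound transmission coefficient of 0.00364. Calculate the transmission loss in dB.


Given values:
  tau = 0.00364
Formula: TL = 10 * log10(1 / tau)
Compute 1 / tau = 1 / 0.00364 = 274.7253
Compute log10(274.7253) = 2.438899
TL = 10 * 2.438899 = 24.39

24.39 dB


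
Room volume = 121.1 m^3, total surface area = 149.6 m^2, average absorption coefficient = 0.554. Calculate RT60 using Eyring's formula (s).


Given values:
  V = 121.1 m^3, S = 149.6 m^2, alpha = 0.554
Formula: RT60 = 0.161 * V / (-S * ln(1 - alpha))
Compute ln(1 - 0.554) = ln(0.446) = -0.807436
Denominator: -149.6 * -0.807436 = 120.7924
Numerator: 0.161 * 121.1 = 19.4971
RT60 = 19.4971 / 120.7924 = 0.161

0.161 s


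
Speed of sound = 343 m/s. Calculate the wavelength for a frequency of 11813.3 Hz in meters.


Given values:
  c = 343 m/s, f = 11813.3 Hz
Formula: lambda = c / f
lambda = 343 / 11813.3
lambda = 0.029

0.029 m


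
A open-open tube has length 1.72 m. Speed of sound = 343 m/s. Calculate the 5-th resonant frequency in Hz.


Given values:
  Tube type: open-open, L = 1.72 m, c = 343 m/s, n = 5
Formula: f_n = n * c / (2 * L)
Compute 2 * L = 2 * 1.72 = 3.44
f = 5 * 343 / 3.44
f = 498.55

498.55 Hz


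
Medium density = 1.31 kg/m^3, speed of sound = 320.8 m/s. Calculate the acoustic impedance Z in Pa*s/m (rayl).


Given values:
  rho = 1.31 kg/m^3
  c = 320.8 m/s
Formula: Z = rho * c
Z = 1.31 * 320.8
Z = 420.25

420.25 rayl


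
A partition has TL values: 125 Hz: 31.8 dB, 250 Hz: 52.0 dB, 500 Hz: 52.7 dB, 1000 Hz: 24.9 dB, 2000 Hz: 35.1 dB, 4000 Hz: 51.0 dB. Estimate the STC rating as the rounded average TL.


Given TL values at each frequency:
  125 Hz: 31.8 dB
  250 Hz: 52.0 dB
  500 Hz: 52.7 dB
  1000 Hz: 24.9 dB
  2000 Hz: 35.1 dB
  4000 Hz: 51.0 dB
Formula: STC ~ round(average of TL values)
Sum = 31.8 + 52.0 + 52.7 + 24.9 + 35.1 + 51.0 = 247.5
Average = 247.5 / 6 = 41.25
Rounded: 41

41


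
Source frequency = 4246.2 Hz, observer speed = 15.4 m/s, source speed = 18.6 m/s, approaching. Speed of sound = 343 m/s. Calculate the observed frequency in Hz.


Given values:
  f_s = 4246.2 Hz, v_o = 15.4 m/s, v_s = 18.6 m/s
  Direction: approaching
Formula: f_o = f_s * (c + v_o) / (c - v_s)
Numerator: c + v_o = 343 + 15.4 = 358.4
Denominator: c - v_s = 343 - 18.6 = 324.4
f_o = 4246.2 * 358.4 / 324.4 = 4691.24

4691.24 Hz


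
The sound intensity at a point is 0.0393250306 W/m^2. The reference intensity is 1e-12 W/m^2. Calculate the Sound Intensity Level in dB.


Given values:
  I = 0.0393250306 W/m^2
  I_ref = 1e-12 W/m^2
Formula: SIL = 10 * log10(I / I_ref)
Compute ratio: I / I_ref = 39325030600
Compute log10: log10(39325030600) = 10.594669
Multiply: SIL = 10 * 10.594669 = 105.95

105.95 dB


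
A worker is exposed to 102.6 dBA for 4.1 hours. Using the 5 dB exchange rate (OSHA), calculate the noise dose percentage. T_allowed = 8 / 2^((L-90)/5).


Given values:
  L = 102.6 dBA, T = 4.1 hours
Formula: T_allowed = 8 / 2^((L - 90) / 5)
Compute exponent: (102.6 - 90) / 5 = 2.52
Compute 2^(2.52) = 5.735821
T_allowed = 8 / 5.735821 = 1.394744 hours
Dose = (T / T_allowed) * 100
Dose = (4.1 / 1.394744) * 100 = 293.96

293.96 %


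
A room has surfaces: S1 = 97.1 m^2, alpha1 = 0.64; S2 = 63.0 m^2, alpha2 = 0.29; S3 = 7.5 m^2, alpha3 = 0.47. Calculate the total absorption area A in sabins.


Given surfaces:
  Surface 1: 97.1 * 0.64 = 62.144
  Surface 2: 63.0 * 0.29 = 18.27
  Surface 3: 7.5 * 0.47 = 3.525
Formula: A = sum(Si * alpha_i)
A = 62.144 + 18.27 + 3.525
A = 83.94

83.94 sabins


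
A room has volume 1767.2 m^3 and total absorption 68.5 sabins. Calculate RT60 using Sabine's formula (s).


Given values:
  V = 1767.2 m^3
  A = 68.5 sabins
Formula: RT60 = 0.161 * V / A
Numerator: 0.161 * 1767.2 = 284.5192
RT60 = 284.5192 / 68.5 = 4.154

4.154 s


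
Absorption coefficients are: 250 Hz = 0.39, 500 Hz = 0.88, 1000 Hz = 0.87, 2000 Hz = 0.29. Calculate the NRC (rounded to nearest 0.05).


Given values:
  a_250 = 0.39, a_500 = 0.88
  a_1000 = 0.87, a_2000 = 0.29
Formula: NRC = (a250 + a500 + a1000 + a2000) / 4
Sum = 0.39 + 0.88 + 0.87 + 0.29 = 2.43
NRC = 2.43 / 4 = 0.6075
Rounded to nearest 0.05: 0.6

0.6


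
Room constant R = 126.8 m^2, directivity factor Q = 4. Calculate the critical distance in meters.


Given values:
  R = 126.8 m^2, Q = 4
Formula: d_c = 0.141 * sqrt(Q * R)
Compute Q * R = 4 * 126.8 = 507.2
Compute sqrt(507.2) = 22.5211
d_c = 0.141 * 22.5211 = 3.175

3.175 m


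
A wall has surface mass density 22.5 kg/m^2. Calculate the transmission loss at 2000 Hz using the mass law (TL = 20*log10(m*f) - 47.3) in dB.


Given values:
  m = 22.5 kg/m^2, f = 2000 Hz
Formula: TL = 20 * log10(m * f) - 47.3
Compute m * f = 22.5 * 2000 = 45000.0
Compute log10(45000.0) = 4.653213
Compute 20 * 4.653213 = 93.0643
TL = 93.0643 - 47.3 = 45.76

45.76 dB


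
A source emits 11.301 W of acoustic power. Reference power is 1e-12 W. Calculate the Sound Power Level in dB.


Given values:
  W = 11.301 W
  W_ref = 1e-12 W
Formula: SWL = 10 * log10(W / W_ref)
Compute ratio: W / W_ref = 11301000000000
Compute log10: log10(11301000000000) = 13.053117
Multiply: SWL = 10 * 13.053117 = 130.53

130.53 dB


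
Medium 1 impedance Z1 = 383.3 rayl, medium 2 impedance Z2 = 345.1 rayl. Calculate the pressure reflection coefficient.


Given values:
  Z1 = 383.3 rayl, Z2 = 345.1 rayl
Formula: R = (Z2 - Z1) / (Z2 + Z1)
Numerator: Z2 - Z1 = 345.1 - 383.3 = -38.2
Denominator: Z2 + Z1 = 345.1 + 383.3 = 728.4
R = -38.2 / 728.4 = -0.0524

-0.0524


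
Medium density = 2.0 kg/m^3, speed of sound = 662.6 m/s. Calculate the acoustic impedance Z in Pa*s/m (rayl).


Given values:
  rho = 2.0 kg/m^3
  c = 662.6 m/s
Formula: Z = rho * c
Z = 2.0 * 662.6
Z = 1325.2

1325.2 rayl


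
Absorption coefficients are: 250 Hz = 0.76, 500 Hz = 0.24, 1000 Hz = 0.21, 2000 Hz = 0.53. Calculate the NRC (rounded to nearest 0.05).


Given values:
  a_250 = 0.76, a_500 = 0.24
  a_1000 = 0.21, a_2000 = 0.53
Formula: NRC = (a250 + a500 + a1000 + a2000) / 4
Sum = 0.76 + 0.24 + 0.21 + 0.53 = 1.74
NRC = 1.74 / 4 = 0.435
Rounded to nearest 0.05: 0.45

0.45


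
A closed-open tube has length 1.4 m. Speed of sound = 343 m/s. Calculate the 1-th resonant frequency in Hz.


Given values:
  Tube type: closed-open, L = 1.4 m, c = 343 m/s, n = 1
Formula: f_n = (2n - 1) * c / (4 * L)
Compute 2n - 1 = 2*1 - 1 = 1
Compute 4 * L = 4 * 1.4 = 5.6
f = 1 * 343 / 5.6
f = 61.25

61.25 Hz


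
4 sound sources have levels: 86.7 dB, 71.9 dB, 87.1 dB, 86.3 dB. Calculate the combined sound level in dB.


Formula: L_total = 10 * log10( sum(10^(Li/10)) )
  Source 1: 10^(86.7/10) = 467735141.2872
  Source 2: 10^(71.9/10) = 15488166.1891
  Source 3: 10^(87.1/10) = 512861383.9914
  Source 4: 10^(86.3/10) = 426579518.8016
Sum of linear values = 1422664210.2693
L_total = 10 * log10(1422664210.2693) = 91.53

91.53 dB


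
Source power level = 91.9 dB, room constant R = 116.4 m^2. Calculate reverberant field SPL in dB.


Given values:
  Lw = 91.9 dB, R = 116.4 m^2
Formula: SPL = Lw + 10 * log10(4 / R)
Compute 4 / R = 4 / 116.4 = 0.034364
Compute 10 * log10(0.034364) = -14.639
SPL = 91.9 + (-14.639) = 77.26

77.26 dB


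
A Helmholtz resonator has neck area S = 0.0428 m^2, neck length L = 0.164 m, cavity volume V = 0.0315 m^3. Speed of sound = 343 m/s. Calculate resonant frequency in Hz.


Given values:
  S = 0.0428 m^2, L = 0.164 m, V = 0.0315 m^3, c = 343 m/s
Formula: f = (c / (2*pi)) * sqrt(S / (V * L))
Compute V * L = 0.0315 * 0.164 = 0.005166
Compute S / (V * L) = 0.0428 / 0.005166 = 8.2849
Compute sqrt(8.2849) = 2.87835
Compute c / (2*pi) = 343 / 6.283185 = 54.590148
f = 54.590148 * 2.87835 = 157.13

157.13 Hz


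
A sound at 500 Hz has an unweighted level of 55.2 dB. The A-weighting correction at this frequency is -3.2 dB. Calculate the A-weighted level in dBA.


Given values:
  SPL = 55.2 dB
  A-weighting at 500 Hz = -3.2 dB
Formula: L_A = SPL + A_weight
L_A = 55.2 + (-3.2)
L_A = 52.0

52.0 dBA


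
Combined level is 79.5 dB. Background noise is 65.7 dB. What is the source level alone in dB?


Given values:
  L_total = 79.5 dB, L_bg = 65.7 dB
Formula: L_source = 10 * log10(10^(L_total/10) - 10^(L_bg/10))
Convert to linear:
  10^(79.5/10) = 89125093.8134
  10^(65.7/10) = 3715352.291
Difference: 89125093.8134 - 3715352.291 = 85409741.5224
L_source = 10 * log10(85409741.5224) = 79.32

79.32 dB


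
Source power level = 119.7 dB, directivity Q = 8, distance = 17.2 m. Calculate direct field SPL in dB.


Given values:
  Lw = 119.7 dB, Q = 8, r = 17.2 m
Formula: SPL = Lw + 10 * log10(Q / (4 * pi * r^2))
Compute 4 * pi * r^2 = 4 * pi * 17.2^2 = 3717.6351
Compute Q / denom = 8 / 3717.6351 = 0.00215191
Compute 10 * log10(0.00215191) = -26.6718
SPL = 119.7 + (-26.6718) = 93.03

93.03 dB


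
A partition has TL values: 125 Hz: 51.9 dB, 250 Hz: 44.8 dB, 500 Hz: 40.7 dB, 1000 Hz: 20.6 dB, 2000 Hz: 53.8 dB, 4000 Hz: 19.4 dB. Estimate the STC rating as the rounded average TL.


Given TL values at each frequency:
  125 Hz: 51.9 dB
  250 Hz: 44.8 dB
  500 Hz: 40.7 dB
  1000 Hz: 20.6 dB
  2000 Hz: 53.8 dB
  4000 Hz: 19.4 dB
Formula: STC ~ round(average of TL values)
Sum = 51.9 + 44.8 + 40.7 + 20.6 + 53.8 + 19.4 = 231.2
Average = 231.2 / 6 = 38.53
Rounded: 39

39


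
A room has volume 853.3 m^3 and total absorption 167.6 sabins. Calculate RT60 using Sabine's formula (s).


Given values:
  V = 853.3 m^3
  A = 167.6 sabins
Formula: RT60 = 0.161 * V / A
Numerator: 0.161 * 853.3 = 137.3813
RT60 = 137.3813 / 167.6 = 0.82

0.82 s


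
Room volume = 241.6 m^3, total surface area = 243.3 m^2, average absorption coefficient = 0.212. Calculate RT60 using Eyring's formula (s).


Given values:
  V = 241.6 m^3, S = 243.3 m^2, alpha = 0.212
Formula: RT60 = 0.161 * V / (-S * ln(1 - alpha))
Compute ln(1 - 0.212) = ln(0.788) = -0.238257
Denominator: -243.3 * -0.238257 = 57.9679
Numerator: 0.161 * 241.6 = 38.8976
RT60 = 38.8976 / 57.9679 = 0.671

0.671 s


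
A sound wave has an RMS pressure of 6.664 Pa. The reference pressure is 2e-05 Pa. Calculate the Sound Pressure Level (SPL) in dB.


Given values:
  p = 6.664 Pa
  p_ref = 2e-05 Pa
Formula: SPL = 20 * log10(p / p_ref)
Compute ratio: p / p_ref = 6.664 / 2e-05 = 333200
Compute log10: log10(333200) = 5.522705
Multiply: SPL = 20 * 5.522705 = 110.45

110.45 dB


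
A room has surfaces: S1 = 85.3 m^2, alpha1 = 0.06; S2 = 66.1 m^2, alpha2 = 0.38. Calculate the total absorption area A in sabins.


Given surfaces:
  Surface 1: 85.3 * 0.06 = 5.118
  Surface 2: 66.1 * 0.38 = 25.118
Formula: A = sum(Si * alpha_i)
A = 5.118 + 25.118
A = 30.24

30.24 sabins


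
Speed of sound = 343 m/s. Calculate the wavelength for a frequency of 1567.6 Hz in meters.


Given values:
  c = 343 m/s, f = 1567.6 Hz
Formula: lambda = c / f
lambda = 343 / 1567.6
lambda = 0.2188

0.2188 m


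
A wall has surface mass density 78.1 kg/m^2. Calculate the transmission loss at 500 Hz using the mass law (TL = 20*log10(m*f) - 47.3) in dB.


Given values:
  m = 78.1 kg/m^2, f = 500 Hz
Formula: TL = 20 * log10(m * f) - 47.3
Compute m * f = 78.1 * 500 = 39050.0
Compute log10(39050.0) = 4.591621
Compute 20 * 4.591621 = 91.8324
TL = 91.8324 - 47.3 = 44.53

44.53 dB


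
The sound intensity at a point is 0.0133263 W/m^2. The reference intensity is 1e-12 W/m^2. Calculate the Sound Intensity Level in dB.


Given values:
  I = 0.0133263 W/m^2
  I_ref = 1e-12 W/m^2
Formula: SIL = 10 * log10(I / I_ref)
Compute ratio: I / I_ref = 13326300000
Compute log10: log10(13326300000) = 10.12471
Multiply: SIL = 10 * 10.12471 = 101.25

101.25 dB


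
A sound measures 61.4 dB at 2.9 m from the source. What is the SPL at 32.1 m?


Given values:
  SPL1 = 61.4 dB, r1 = 2.9 m, r2 = 32.1 m
Formula: SPL2 = SPL1 - 20 * log10(r2 / r1)
Compute ratio: r2 / r1 = 32.1 / 2.9 = 11.069
Compute log10: log10(11.069) = 1.044108
Compute drop: 20 * 1.044108 = 20.8822
SPL2 = 61.4 - 20.8822 = 40.52

40.52 dB


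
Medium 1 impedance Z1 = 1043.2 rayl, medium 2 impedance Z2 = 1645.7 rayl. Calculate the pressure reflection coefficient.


Given values:
  Z1 = 1043.2 rayl, Z2 = 1645.7 rayl
Formula: R = (Z2 - Z1) / (Z2 + Z1)
Numerator: Z2 - Z1 = 1645.7 - 1043.2 = 602.5
Denominator: Z2 + Z1 = 1645.7 + 1043.2 = 2688.9
R = 602.5 / 2688.9 = 0.2241

0.2241


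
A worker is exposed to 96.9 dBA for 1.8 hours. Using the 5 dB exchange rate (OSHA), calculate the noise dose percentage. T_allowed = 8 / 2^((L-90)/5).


Given values:
  L = 96.9 dBA, T = 1.8 hours
Formula: T_allowed = 8 / 2^((L - 90) / 5)
Compute exponent: (96.9 - 90) / 5 = 1.38
Compute 2^(1.38) = 2.602684
T_allowed = 8 / 2.602684 = 3.07375 hours
Dose = (T / T_allowed) * 100
Dose = (1.8 / 3.07375) * 100 = 58.56

58.56 %


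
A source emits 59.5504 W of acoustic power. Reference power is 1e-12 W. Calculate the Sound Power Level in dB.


Given values:
  W = 59.5504 W
  W_ref = 1e-12 W
Formula: SWL = 10 * log10(W / W_ref)
Compute ratio: W / W_ref = 59550400000000
Compute log10: log10(59550400000000) = 13.774885
Multiply: SWL = 10 * 13.774885 = 137.75

137.75 dB


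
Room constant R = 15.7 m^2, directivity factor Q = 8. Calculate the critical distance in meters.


Given values:
  R = 15.7 m^2, Q = 8
Formula: d_c = 0.141 * sqrt(Q * R)
Compute Q * R = 8 * 15.7 = 125.6
Compute sqrt(125.6) = 11.2071
d_c = 0.141 * 11.2071 = 1.58

1.58 m


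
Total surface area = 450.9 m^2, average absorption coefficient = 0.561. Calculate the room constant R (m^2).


Given values:
  S = 450.9 m^2, alpha = 0.561
Formula: R = S * alpha / (1 - alpha)
Numerator: 450.9 * 0.561 = 252.9549
Denominator: 1 - 0.561 = 0.439
R = 252.9549 / 0.439 = 576.21

576.21 m^2


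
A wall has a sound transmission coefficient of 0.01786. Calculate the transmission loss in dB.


Given values:
  tau = 0.01786
Formula: TL = 10 * log10(1 / tau)
Compute 1 / tau = 1 / 0.01786 = 55.991
Compute log10(55.991) = 1.748118
TL = 10 * 1.748118 = 17.48

17.48 dB


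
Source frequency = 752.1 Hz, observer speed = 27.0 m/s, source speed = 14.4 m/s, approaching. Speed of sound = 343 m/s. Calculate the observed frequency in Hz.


Given values:
  f_s = 752.1 Hz, v_o = 27.0 m/s, v_s = 14.4 m/s
  Direction: approaching
Formula: f_o = f_s * (c + v_o) / (c - v_s)
Numerator: c + v_o = 343 + 27.0 = 370.0
Denominator: c - v_s = 343 - 14.4 = 328.6
f_o = 752.1 * 370.0 / 328.6 = 846.86

846.86 Hz


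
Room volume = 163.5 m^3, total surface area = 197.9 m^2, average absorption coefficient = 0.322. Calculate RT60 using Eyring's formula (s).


Given values:
  V = 163.5 m^3, S = 197.9 m^2, alpha = 0.322
Formula: RT60 = 0.161 * V / (-S * ln(1 - alpha))
Compute ln(1 - 0.322) = ln(0.678) = -0.388608
Denominator: -197.9 * -0.388608 = 76.9055
Numerator: 0.161 * 163.5 = 26.3235
RT60 = 26.3235 / 76.9055 = 0.342

0.342 s


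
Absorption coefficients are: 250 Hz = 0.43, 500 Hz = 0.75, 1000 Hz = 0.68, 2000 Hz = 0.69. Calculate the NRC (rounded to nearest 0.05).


Given values:
  a_250 = 0.43, a_500 = 0.75
  a_1000 = 0.68, a_2000 = 0.69
Formula: NRC = (a250 + a500 + a1000 + a2000) / 4
Sum = 0.43 + 0.75 + 0.68 + 0.69 = 2.55
NRC = 2.55 / 4 = 0.6375
Rounded to nearest 0.05: 0.65

0.65


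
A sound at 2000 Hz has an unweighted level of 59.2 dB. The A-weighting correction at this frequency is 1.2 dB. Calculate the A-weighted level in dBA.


Given values:
  SPL = 59.2 dB
  A-weighting at 2000 Hz = 1.2 dB
Formula: L_A = SPL + A_weight
L_A = 59.2 + (1.2)
L_A = 60.4

60.4 dBA


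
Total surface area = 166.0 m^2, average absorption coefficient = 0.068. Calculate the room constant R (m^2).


Given values:
  S = 166.0 m^2, alpha = 0.068
Formula: R = S * alpha / (1 - alpha)
Numerator: 166.0 * 0.068 = 11.288
Denominator: 1 - 0.068 = 0.932
R = 11.288 / 0.932 = 12.11

12.11 m^2


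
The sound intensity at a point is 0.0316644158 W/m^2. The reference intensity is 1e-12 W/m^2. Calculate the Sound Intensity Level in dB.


Given values:
  I = 0.0316644158 W/m^2
  I_ref = 1e-12 W/m^2
Formula: SIL = 10 * log10(I / I_ref)
Compute ratio: I / I_ref = 31664415800
Compute log10: log10(31664415800) = 10.500571
Multiply: SIL = 10 * 10.500571 = 105.01

105.01 dB


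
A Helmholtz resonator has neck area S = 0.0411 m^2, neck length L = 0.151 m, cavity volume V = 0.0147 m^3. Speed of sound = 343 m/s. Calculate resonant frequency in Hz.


Given values:
  S = 0.0411 m^2, L = 0.151 m, V = 0.0147 m^3, c = 343 m/s
Formula: f = (c / (2*pi)) * sqrt(S / (V * L))
Compute V * L = 0.0147 * 0.151 = 0.0022197
Compute S / (V * L) = 0.0411 / 0.0022197 = 18.516
Compute sqrt(18.516) = 4.303022
Compute c / (2*pi) = 343 / 6.283185 = 54.590148
f = 54.590148 * 4.303022 = 234.9

234.9 Hz


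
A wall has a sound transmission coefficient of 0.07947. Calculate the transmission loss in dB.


Given values:
  tau = 0.07947
Formula: TL = 10 * log10(1 / tau)
Compute 1 / tau = 1 / 0.07947 = 12.5834
Compute log10(12.5834) = 1.099798
TL = 10 * 1.099798 = 11.0

11.0 dB


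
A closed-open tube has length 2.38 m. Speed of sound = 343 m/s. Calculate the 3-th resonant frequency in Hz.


Given values:
  Tube type: closed-open, L = 2.38 m, c = 343 m/s, n = 3
Formula: f_n = (2n - 1) * c / (4 * L)
Compute 2n - 1 = 2*3 - 1 = 5
Compute 4 * L = 4 * 2.38 = 9.52
f = 5 * 343 / 9.52
f = 180.15

180.15 Hz


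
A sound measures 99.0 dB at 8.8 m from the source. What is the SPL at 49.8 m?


Given values:
  SPL1 = 99.0 dB, r1 = 8.8 m, r2 = 49.8 m
Formula: SPL2 = SPL1 - 20 * log10(r2 / r1)
Compute ratio: r2 / r1 = 49.8 / 8.8 = 5.6591
Compute log10: log10(5.6591) = 0.752747
Compute drop: 20 * 0.752747 = 15.0549
SPL2 = 99.0 - 15.0549 = 83.95

83.95 dB


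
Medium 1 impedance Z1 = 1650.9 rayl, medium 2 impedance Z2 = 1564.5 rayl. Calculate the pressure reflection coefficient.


Given values:
  Z1 = 1650.9 rayl, Z2 = 1564.5 rayl
Formula: R = (Z2 - Z1) / (Z2 + Z1)
Numerator: Z2 - Z1 = 1564.5 - 1650.9 = -86.4
Denominator: Z2 + Z1 = 1564.5 + 1650.9 = 3215.4
R = -86.4 / 3215.4 = -0.0269

-0.0269


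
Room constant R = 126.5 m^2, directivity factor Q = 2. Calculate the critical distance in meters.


Given values:
  R = 126.5 m^2, Q = 2
Formula: d_c = 0.141 * sqrt(Q * R)
Compute Q * R = 2 * 126.5 = 253.0
Compute sqrt(253.0) = 15.906
d_c = 0.141 * 15.906 = 2.243

2.243 m


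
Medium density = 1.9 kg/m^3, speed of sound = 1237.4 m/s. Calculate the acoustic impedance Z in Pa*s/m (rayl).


Given values:
  rho = 1.9 kg/m^3
  c = 1237.4 m/s
Formula: Z = rho * c
Z = 1.9 * 1237.4
Z = 2351.06

2351.06 rayl


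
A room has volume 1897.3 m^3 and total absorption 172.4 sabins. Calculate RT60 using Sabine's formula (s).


Given values:
  V = 1897.3 m^3
  A = 172.4 sabins
Formula: RT60 = 0.161 * V / A
Numerator: 0.161 * 1897.3 = 305.4653
RT60 = 305.4653 / 172.4 = 1.772

1.772 s


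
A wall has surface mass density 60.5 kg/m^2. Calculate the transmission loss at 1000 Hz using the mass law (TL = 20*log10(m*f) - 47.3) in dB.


Given values:
  m = 60.5 kg/m^2, f = 1000 Hz
Formula: TL = 20 * log10(m * f) - 47.3
Compute m * f = 60.5 * 1000 = 60500.0
Compute log10(60500.0) = 4.781755
Compute 20 * 4.781755 = 95.6351
TL = 95.6351 - 47.3 = 48.34

48.34 dB


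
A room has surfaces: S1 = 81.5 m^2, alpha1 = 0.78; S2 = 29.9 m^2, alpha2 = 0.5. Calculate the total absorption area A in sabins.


Given surfaces:
  Surface 1: 81.5 * 0.78 = 63.57
  Surface 2: 29.9 * 0.5 = 14.95
Formula: A = sum(Si * alpha_i)
A = 63.57 + 14.95
A = 78.52

78.52 sabins


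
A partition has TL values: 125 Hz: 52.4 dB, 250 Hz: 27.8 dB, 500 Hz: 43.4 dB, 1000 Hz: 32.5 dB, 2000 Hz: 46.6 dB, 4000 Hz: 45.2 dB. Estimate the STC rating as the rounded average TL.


Given TL values at each frequency:
  125 Hz: 52.4 dB
  250 Hz: 27.8 dB
  500 Hz: 43.4 dB
  1000 Hz: 32.5 dB
  2000 Hz: 46.6 dB
  4000 Hz: 45.2 dB
Formula: STC ~ round(average of TL values)
Sum = 52.4 + 27.8 + 43.4 + 32.5 + 46.6 + 45.2 = 247.9
Average = 247.9 / 6 = 41.32
Rounded: 41

41


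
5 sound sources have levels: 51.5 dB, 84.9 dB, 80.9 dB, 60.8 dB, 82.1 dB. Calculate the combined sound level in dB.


Formula: L_total = 10 * log10( sum(10^(Li/10)) )
  Source 1: 10^(51.5/10) = 141253.7545
  Source 2: 10^(84.9/10) = 309029543.2514
  Source 3: 10^(80.9/10) = 123026877.0812
  Source 4: 10^(60.8/10) = 1202264.4346
  Source 5: 10^(82.1/10) = 162181009.7359
Sum of linear values = 595580948.2576
L_total = 10 * log10(595580948.2576) = 87.75

87.75 dB


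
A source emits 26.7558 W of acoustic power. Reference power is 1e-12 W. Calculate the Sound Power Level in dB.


Given values:
  W = 26.7558 W
  W_ref = 1e-12 W
Formula: SWL = 10 * log10(W / W_ref)
Compute ratio: W / W_ref = 26755800000000
Compute log10: log10(26755800000000) = 13.427418
Multiply: SWL = 10 * 13.427418 = 134.27

134.27 dB


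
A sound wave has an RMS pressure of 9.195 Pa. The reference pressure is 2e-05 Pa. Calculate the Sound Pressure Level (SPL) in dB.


Given values:
  p = 9.195 Pa
  p_ref = 2e-05 Pa
Formula: SPL = 20 * log10(p / p_ref)
Compute ratio: p / p_ref = 9.195 / 2e-05 = 459750
Compute log10: log10(459750) = 5.662522
Multiply: SPL = 20 * 5.662522 = 113.25

113.25 dB


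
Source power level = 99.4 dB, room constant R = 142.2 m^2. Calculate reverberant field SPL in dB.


Given values:
  Lw = 99.4 dB, R = 142.2 m^2
Formula: SPL = Lw + 10 * log10(4 / R)
Compute 4 / R = 4 / 142.2 = 0.028129
Compute 10 * log10(0.028129) = -15.5085
SPL = 99.4 + (-15.5085) = 83.89

83.89 dB


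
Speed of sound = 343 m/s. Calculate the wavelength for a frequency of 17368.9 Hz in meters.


Given values:
  c = 343 m/s, f = 17368.9 Hz
Formula: lambda = c / f
lambda = 343 / 17368.9
lambda = 0.0197

0.0197 m


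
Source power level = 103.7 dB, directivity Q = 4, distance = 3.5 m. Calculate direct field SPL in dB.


Given values:
  Lw = 103.7 dB, Q = 4, r = 3.5 m
Formula: SPL = Lw + 10 * log10(Q / (4 * pi * r^2))
Compute 4 * pi * r^2 = 4 * pi * 3.5^2 = 153.938
Compute Q / denom = 4 / 153.938 = 0.02598449
Compute 10 * log10(0.02598449) = -15.8529
SPL = 103.7 + (-15.8529) = 87.85

87.85 dB


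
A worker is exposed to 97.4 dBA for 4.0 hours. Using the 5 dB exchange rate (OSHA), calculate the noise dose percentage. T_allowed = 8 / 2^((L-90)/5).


Given values:
  L = 97.4 dBA, T = 4.0 hours
Formula: T_allowed = 8 / 2^((L - 90) / 5)
Compute exponent: (97.4 - 90) / 5 = 1.48
Compute 2^(1.48) = 2.789487
T_allowed = 8 / 2.789487 = 2.867911 hours
Dose = (T / T_allowed) * 100
Dose = (4.0 / 2.867911) * 100 = 139.47

139.47 %


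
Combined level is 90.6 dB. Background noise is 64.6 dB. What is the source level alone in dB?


Given values:
  L_total = 90.6 dB, L_bg = 64.6 dB
Formula: L_source = 10 * log10(10^(L_total/10) - 10^(L_bg/10))
Convert to linear:
  10^(90.6/10) = 1148153621.4969
  10^(64.6/10) = 2884031.5031
Difference: 1148153621.4969 - 2884031.5031 = 1145269589.9938
L_source = 10 * log10(1145269589.9938) = 90.59

90.59 dB


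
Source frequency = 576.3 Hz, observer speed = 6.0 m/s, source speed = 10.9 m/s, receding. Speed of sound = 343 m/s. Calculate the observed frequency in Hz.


Given values:
  f_s = 576.3 Hz, v_o = 6.0 m/s, v_s = 10.9 m/s
  Direction: receding
Formula: f_o = f_s * (c - v_o) / (c + v_s)
Numerator: c - v_o = 343 - 6.0 = 337.0
Denominator: c + v_s = 343 + 10.9 = 353.9
f_o = 576.3 * 337.0 / 353.9 = 548.78

548.78 Hz


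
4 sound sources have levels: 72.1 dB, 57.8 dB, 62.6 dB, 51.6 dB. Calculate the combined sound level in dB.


Formula: L_total = 10 * log10( sum(10^(Li/10)) )
  Source 1: 10^(72.1/10) = 16218100.9736
  Source 2: 10^(57.8/10) = 602559.5861
  Source 3: 10^(62.6/10) = 1819700.8586
  Source 4: 10^(51.6/10) = 144543.9771
Sum of linear values = 18784905.3954
L_total = 10 * log10(18784905.3954) = 72.74

72.74 dB


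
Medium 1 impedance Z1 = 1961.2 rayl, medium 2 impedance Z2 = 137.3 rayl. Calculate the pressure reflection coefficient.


Given values:
  Z1 = 1961.2 rayl, Z2 = 137.3 rayl
Formula: R = (Z2 - Z1) / (Z2 + Z1)
Numerator: Z2 - Z1 = 137.3 - 1961.2 = -1823.9
Denominator: Z2 + Z1 = 137.3 + 1961.2 = 2098.5
R = -1823.9 / 2098.5 = -0.8691

-0.8691


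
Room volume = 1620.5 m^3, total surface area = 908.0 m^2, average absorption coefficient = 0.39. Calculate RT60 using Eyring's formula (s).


Given values:
  V = 1620.5 m^3, S = 908.0 m^2, alpha = 0.39
Formula: RT60 = 0.161 * V / (-S * ln(1 - alpha))
Compute ln(1 - 0.39) = ln(0.61) = -0.494296
Denominator: -908.0 * -0.494296 = 448.8208
Numerator: 0.161 * 1620.5 = 260.9005
RT60 = 260.9005 / 448.8208 = 0.581

0.581 s
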